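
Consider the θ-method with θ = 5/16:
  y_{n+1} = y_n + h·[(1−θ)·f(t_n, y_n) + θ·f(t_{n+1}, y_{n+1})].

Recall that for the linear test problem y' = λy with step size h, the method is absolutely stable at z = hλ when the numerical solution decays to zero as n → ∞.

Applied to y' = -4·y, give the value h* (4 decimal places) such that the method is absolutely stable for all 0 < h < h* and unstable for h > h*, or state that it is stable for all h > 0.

(-5.3333,0); λ=-4 ⇒ h* = (16/3)/4 = 1.3333.

Test eqn y'=λy, z=hλ:
  y_{n+1} = y_n + z·[11/16·y_n + 5/16·y_{n+1}] ⇒ (1 − 5/16z)y_{n+1} = (1 + 11/16z)y_n
  ⇒ R(z) = (1 + 11/16z)/(1 − 5/16z).

Solve |R(x)|<1 on ℝ⁻.
x=-1.08: |R|=0.1925
R=−1: 1+11/16x = −1+5/16x ⇒ -3/8x=2 ⇒ x=2/(-3/8)=-5.3333
Confirm numerically:
  x=-5.102: |R|=0.96656 <1
  x=-4.141: |R|=0.80509 <1
  x=-3.560: |R|=0.68521 <1
  x=-2.728: |R|=0.47260 <1
  x=-5.859: |R|=1.06963 >1
  x=-5.769: |R|=1.05829 >1
  x=-5.706: |R|=1.05021 >1
Stable set (-5.3333, 0).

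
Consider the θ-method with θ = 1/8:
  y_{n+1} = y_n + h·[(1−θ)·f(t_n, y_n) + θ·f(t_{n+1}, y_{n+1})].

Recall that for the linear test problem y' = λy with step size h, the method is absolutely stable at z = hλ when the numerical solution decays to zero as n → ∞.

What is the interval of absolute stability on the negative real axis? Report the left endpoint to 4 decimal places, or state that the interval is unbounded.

(-2.6667, 0).

Set f=λy, z=hλ:
  y_{n+1} = y_n + z·[7/8·y_n + 1/8·y_{n+1}] ⇒ (1 − 1/8z)y_{n+1} = (1 + 7/8z)y_n
  Hence R(z) = (1 + 7/8z)/(1 − 1/8z).

Need |R(x)|<1, x<0.
x=-0.57: |R|=0.4679
R=−1: 1+7/8x = −1+1/8x ⇒ -3/4x=2 ⇒ x=2/(-3/4)=-2.6667
Confirm numerically:
  x=-2.467: |R|=0.88555 <1
  x=-2.252: |R|=0.75732 <1
  x=-1.722: |R|=0.41699 <1
  x=-2.905: |R|=1.13113 >1
  x=-2.878: |R|=1.11657 >1
So |R|<1 on (-2.6667, 0).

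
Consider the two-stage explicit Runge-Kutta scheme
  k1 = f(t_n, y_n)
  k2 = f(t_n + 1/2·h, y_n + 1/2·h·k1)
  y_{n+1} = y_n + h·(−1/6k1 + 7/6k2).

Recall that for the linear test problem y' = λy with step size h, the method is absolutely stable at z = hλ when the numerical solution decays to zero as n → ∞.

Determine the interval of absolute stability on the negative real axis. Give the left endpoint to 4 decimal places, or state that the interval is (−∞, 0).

z∈(-1.7143,0).

With y'=λy (z=hλ):
  k1=λy_n ⇒ h·k1=z·y_n;  k2=λ(1+1/2z)y_n ⇒ h·k2=z(1+1/2z)y_n
  y_{n+1}/y_n = 1 − 1/6z + 7/6z(1+1/2z) = 1 + z + 7/12z²
  so R(z) = 1 + z + 7/12z².

Solve |R(x)|<1 on ℝ⁻.
x=-0.86: |R|=0.5714
R=1: x+7/12x²=0 ⇒ x=−12/7=-1.7143; min R=1−1/(4·7/12)=0.5714>−1
Confirm numerically:
  x=-1.148: |R|=0.62078 <1
  x=-0.816: |R|=0.57242 <1
  x=-0.723: |R|=0.58193 <1
  x=-2.304: |R|=1.79258 >1
  x=-2.229: |R|=1.66926 >1
Stable set (-1.7143, 0).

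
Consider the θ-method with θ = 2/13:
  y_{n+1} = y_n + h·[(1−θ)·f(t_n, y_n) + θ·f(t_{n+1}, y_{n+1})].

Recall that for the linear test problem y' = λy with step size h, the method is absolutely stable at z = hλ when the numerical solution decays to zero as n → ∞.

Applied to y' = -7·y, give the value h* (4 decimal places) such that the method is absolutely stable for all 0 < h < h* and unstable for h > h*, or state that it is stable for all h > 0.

With y'=λy (z=hλ):
  y_{n+1} = y_n + z·[11/13·y_n + 2/13·y_{n+1}] ⇒ (1 − 2/13z)y_{n+1} = (1 + 11/13z)y_n
  ⇒ R(z) = (1 + 11/13z)/(1 − 2/13z).

Find x<0 with |R(x)|<1.
x=-1.61: |R|=0.2904
R=−1: 1+11/13x = −1+2/13x ⇒ -9/13x=2 ⇒ x=2/(-9/13)=-2.8889
Confirm numerically:
  x=-2.613: |R|=0.86377 <1
  x=-2.451: |R|=0.77986 <1
  x=-1.539: |R|=0.24437 <1
  x=-3.297: |R|=1.18746 >1
  x=-2.954: |R|=1.03099 >1
Stable set (-2.8889, 0).

(-2.8889,0); λ=-7 ⇒ h* = (26/9)/7 = 0.4127.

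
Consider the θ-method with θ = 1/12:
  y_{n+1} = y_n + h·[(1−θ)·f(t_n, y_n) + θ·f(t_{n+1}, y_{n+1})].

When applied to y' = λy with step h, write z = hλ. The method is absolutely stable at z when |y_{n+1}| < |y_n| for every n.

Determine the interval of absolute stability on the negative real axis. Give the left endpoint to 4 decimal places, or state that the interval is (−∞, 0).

z∈(-2.4000,0).

With y'=λy (z=hλ):
  y_{n+1} = y_n + z·[11/12·y_n + 1/12·y_{n+1}] ⇒ (1 − 1/12z)y_{n+1} = (1 + 11/12z)y_n
  ⇒ R(z) = (1 + 11/12z)/(1 − 1/12z).

Need |R(x)|<1, x<0.
x=-0.4: |R|=0.6129
R=−1: 1+11/12x = −1+1/12x ⇒ -5/6x=2 ⇒ x=2/(-5/6)=-2.4000
Confirm numerically:
  x=-2.100: |R|=0.78723 <1
  x=-2.046: |R|=0.74797 <1
  x=-1.976: |R|=0.69662 <1
  x=-1.314: |R|=0.18432 <1
  x=-2.782: |R|=1.25842 >1
  x=-2.614: |R|=1.14643 >1
Interval (-2.4000, 0).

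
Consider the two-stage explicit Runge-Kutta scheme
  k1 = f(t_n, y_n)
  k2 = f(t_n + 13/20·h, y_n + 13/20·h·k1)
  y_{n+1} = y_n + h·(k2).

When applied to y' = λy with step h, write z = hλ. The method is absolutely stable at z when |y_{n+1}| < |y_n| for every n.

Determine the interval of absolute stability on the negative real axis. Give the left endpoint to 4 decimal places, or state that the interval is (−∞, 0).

Set f=λy, z=hλ:
  k1=λy_n ⇒ h·k1=z·y_n;  k2=λ(1+13/20z)y_n ⇒ h·k2=z(1+13/20z)y_n
  y_{n+1}/y_n = 1 + z(1+13/20z) = 1 + z + 13/20z²
  ⇒ R(z) = 1 + z + 13/20z².

Need |R(x)|<1, x<0.
x=-1.36: |R|=0.8422
R=1: x+13/20x²=0 ⇒ x=−20/13=-1.5385; min R=1−1/(4·13/20)=0.6154>−1
Confirm numerically:
  x=-1.500: |R|=0.96250 <1
  x=-1.158: |R|=0.71363 <1
  x=-0.710: |R|=0.61767 <1
  x=-2.075: |R|=1.72366 >1
  x=-1.936: |R|=1.50026 >1
Interval (-1.5385, 0).

(-1.5385, 0).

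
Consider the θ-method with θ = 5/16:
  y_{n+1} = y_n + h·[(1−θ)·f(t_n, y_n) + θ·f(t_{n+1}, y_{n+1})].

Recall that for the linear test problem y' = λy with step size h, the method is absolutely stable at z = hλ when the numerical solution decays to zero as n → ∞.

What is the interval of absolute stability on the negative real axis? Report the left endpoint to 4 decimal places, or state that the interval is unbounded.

z∈(-5.3333,0).

Test eqn y'=λy, z=hλ:
  y_{n+1} = y_n + z·[11/16·y_n + 5/16·y_{n+1}] ⇒ (1 − 5/16z)y_{n+1} = (1 + 11/16z)y_n
  Hence R(z) = (1 + 11/16z)/(1 − 5/16z).

Find x<0 with |R(x)|<1.
x=-0.95: |R|=0.2675
R=−1: 1+11/16x = −1+5/16x ⇒ -3/8x=2 ⇒ x=2/(-3/8)=-5.3333
Confirm numerically:
  x=-4.509: |R|=0.87168 <1
  x=-4.372: |R|=0.84765 <1
  x=-3.383: |R|=0.64448 <1
  x=-3.273: |R|=0.61804 <1
  x=-5.897: |R|=1.07435 >1
  x=-5.548: |R|=1.02945 >1
  x=-5.418: |R|=1.01179 >1
So |R|<1 on (-5.3333, 0).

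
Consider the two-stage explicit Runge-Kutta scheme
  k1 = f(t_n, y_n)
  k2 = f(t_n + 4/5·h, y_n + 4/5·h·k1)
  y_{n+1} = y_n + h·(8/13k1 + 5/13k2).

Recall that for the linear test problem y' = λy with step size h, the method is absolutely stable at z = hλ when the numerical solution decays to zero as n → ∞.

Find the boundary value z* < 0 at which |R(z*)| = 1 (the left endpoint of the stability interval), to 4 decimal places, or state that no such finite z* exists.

On y'=λy, z=hλ:
  k1=λy_n ⇒ h·k1=z·y_n;  k2=λ(1+4/5z)y_n ⇒ h·k2=z(1+4/5z)y_n
  y_{n+1}/y_n = 1 + 8/13z + 5/13z(1+4/5z) = 1 + z + 4/13z²
  Hence R(z) = 1 + z + 4/13z².

Find x<0 with |R(x)|<1.
x=-1.4: |R|=0.2031
R=1: x+4/13x²=0 ⇒ x=−13/4=-3.2500; min R=1−1/(4·4/13)=0.1875>−1
Confirm numerically:
  x=-3.058: |R|=0.81934 <1
  x=-2.470: |R|=0.40720 <1
  x=-2.211: |R|=0.29316 <1
  x=-2.048: |R|=0.24256 <1
  x=-3.495: |R|=1.26347 >1
  x=-3.308: |R|=1.05904 >1
So |R|<1 on (-3.2500, 0).

left endpoint -3.2500.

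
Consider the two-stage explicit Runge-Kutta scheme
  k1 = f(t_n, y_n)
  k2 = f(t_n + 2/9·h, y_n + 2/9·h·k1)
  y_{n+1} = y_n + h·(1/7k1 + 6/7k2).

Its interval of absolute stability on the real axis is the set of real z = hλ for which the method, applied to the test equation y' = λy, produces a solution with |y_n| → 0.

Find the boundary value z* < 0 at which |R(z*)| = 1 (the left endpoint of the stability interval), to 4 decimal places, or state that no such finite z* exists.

z* = -5.2500.

Set f=λy, z=hλ:
  k1=λy_n ⇒ h·k1=z·y_n;  k2=λ(1+2/9z)y_n ⇒ h·k2=z(1+2/9z)y_n
  y_{n+1}/y_n = 1 + 1/7z + 6/7z(1+2/9z) = 1 + z + 4/21z²
  Hence R(z) = 1 + z + 4/21z².

Solve |R(x)|<1 on ℝ⁻.
x=-1.69: |R|=0.1460
R=1: x+4/21x²=0 ⇒ x=−21/4=-5.2500; min R=1−1/(4·4/21)=-0.3125>−1
Confirm numerically:
  x=-3.863: |R|=0.02057 <1
  x=-2.491: |R|=0.30908 <1
  x=-2.368: |R|=0.29992 <1
  x=-5.582: |R|=1.35300 >1
  x=-5.413: |R|=1.16806 >1
Interval (-5.2500, 0).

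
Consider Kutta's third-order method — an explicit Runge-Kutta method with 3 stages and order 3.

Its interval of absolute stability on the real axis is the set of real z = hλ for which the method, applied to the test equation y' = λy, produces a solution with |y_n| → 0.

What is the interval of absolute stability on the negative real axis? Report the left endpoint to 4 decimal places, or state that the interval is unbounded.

z∈(-2.5127,0).

Test eqn y'=λy, z=hλ:
  order 3, 3-stage ⇒ R(z)=1+z+z^2/2+z^3/6
  (e.g. R(-0.69)=0.49330, |R|=0.49330)

Find x<0 with |R(x)|<1.
x=-0.69: |R|=0.4933
|R(-2.53)|=1.0286 |R(-1.56)|=0.0241 |R(-0.63)|=0.5268
Bisect:
  x_lo=-2.8736 |R|=1.6997  x_hi=-0.3655 |R|=0.6931
  mid=-1.61957 |R|=0.01609 →hi
  mid=-2.24660 |R|=0.61283 →hi
  mid=-2.56011 |R|=1.07959 →lo
  mid=-2.40335 |R|=0.82897 →hi
  mid=-2.48173 |R|=0.94973 →hi
  mid=-2.52092 |R|=1.01349 →lo
  mid=-2.50133 |R|=0.98132 →hi
  mid=-2.51112 |R|=0.99733 →hi
  mid=-2.51602 |R|=1.00540 →lo
  ...
  [-2.51281,-2.51265] ⇒ x*=-2.5127
Interval (-2.5127, 0).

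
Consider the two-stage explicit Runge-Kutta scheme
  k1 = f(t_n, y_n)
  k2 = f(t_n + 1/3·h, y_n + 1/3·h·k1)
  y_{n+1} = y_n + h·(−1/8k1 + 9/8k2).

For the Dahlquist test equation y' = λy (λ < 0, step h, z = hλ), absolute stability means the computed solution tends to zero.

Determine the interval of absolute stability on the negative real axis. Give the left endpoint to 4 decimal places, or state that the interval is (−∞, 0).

Test eqn y'=λy, z=hλ:
  k1=λy_n ⇒ h·k1=z·y_n;  k2=λ(1+1/3z)y_n ⇒ h·k2=z(1+1/3z)y_n
  y_{n+1}/y_n = 1 − 1/8z + 9/8z(1+1/3z) = 1 + z + 3/8z²
  so R(z) = 1 + z + 3/8z².

Find x<0 with |R(x)|<1.
x=-1.61: |R|=0.3620
R=1: x+3/8x²=0 ⇒ x=−8/3=-2.6667; min R=1−1/(4·3/8)=0.3333>−1
Confirm numerically:
  x=-2.319: |R|=0.69766 <1
  x=-2.291: |R|=0.67726 <1
  x=-1.835: |R|=0.42771 <1
  x=-1.741: |R|=0.39566 <1
  x=-3.043: |R|=1.42944 >1
  x=-3.031: |R|=1.41411 >1
Stable set (-2.6667, 0).

z∈(-2.6667,0).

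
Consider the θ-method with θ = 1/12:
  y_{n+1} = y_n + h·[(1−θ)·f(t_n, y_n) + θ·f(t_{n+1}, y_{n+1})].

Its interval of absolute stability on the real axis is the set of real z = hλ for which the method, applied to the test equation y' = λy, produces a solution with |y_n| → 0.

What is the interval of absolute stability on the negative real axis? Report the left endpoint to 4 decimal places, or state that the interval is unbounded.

Set f=λy, z=hλ:
  y_{n+1} = y_n + z·[11/12·y_n + 1/12·y_{n+1}] ⇒ (1 − 1/12z)y_{n+1} = (1 + 11/12z)y_n
  so R(z) = (1 + 11/12z)/(1 − 1/12z).

Need |R(x)|<1, x<0.
x=-0.43: |R|=0.5849
R=−1: 1+11/12x = −1+1/12x ⇒ -5/6x=2 ⇒ x=2/(-5/6)=-2.4000
Confirm numerically:
  x=-1.752: |R|=0.52880 <1
  x=-1.518: |R|=0.34754 <1
  x=-1.001: |R|=0.07607 <1
  x=-2.799: |R|=1.26961 >1
  x=-2.762: |R|=1.24522 >1
So |R|<1 on (-2.4000, 0).

z∈(-2.4000,0).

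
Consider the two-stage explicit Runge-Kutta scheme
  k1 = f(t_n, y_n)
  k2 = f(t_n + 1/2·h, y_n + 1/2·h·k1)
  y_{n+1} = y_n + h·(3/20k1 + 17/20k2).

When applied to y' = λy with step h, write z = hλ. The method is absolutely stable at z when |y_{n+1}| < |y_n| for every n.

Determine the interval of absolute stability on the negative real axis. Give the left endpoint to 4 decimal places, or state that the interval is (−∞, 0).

(-2.3529, 0).

Set f=λy, z=hλ:
  k1=λy_n ⇒ h·k1=z·y_n;  k2=λ(1+1/2z)y_n ⇒ h·k2=z(1+1/2z)y_n
  y_{n+1}/y_n = 1 + 3/20z + 17/20z(1+1/2z) = 1 + z + 17/40z²
  so R(z) = 1 + z + 17/40z².

Solve |R(x)|<1 on ℝ⁻.
x=-0.87: |R|=0.4517
R=1: x+17/40x²=0 ⇒ x=−40/17=-2.3529; min R=1−1/(4·17/40)=0.4118>−1
Confirm numerically:
  x=-2.303: |R|=0.95112 <1
  x=-1.608: |R|=0.49091 <1
  x=-1.070: |R|=0.41658 <1
  x=-2.854: |R|=1.60776 >1
  x=-2.744: |R|=1.45605 >1
  x=-2.707: |R|=1.40734 >1
Interval (-2.3529, 0).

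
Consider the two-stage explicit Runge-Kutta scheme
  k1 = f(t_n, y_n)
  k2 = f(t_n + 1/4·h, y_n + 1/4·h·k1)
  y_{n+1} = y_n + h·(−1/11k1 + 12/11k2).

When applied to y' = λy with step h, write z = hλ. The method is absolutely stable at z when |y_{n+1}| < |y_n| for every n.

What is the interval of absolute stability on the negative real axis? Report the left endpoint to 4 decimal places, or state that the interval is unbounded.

z∈(-3.6667,0).

On y'=λy, z=hλ:
  k1=λy_n ⇒ h·k1=z·y_n;  k2=λ(1+1/4z)y_n ⇒ h·k2=z(1+1/4z)y_n
  y_{n+1}/y_n = 1 − 1/11z + 12/11z(1+1/4z) = 1 + z + 3/11z²
  R(z) = 1 + z + 3/11z².

Find x<0 with |R(x)|<1.
x=-1.26: |R|=0.1730
R=1: x+3/11x²=0 ⇒ x=−11/3=-3.6667; min R=1−1/(4·3/11)=0.0833>−1
Confirm numerically:
  x=-3.221: |R|=0.60850 <1
  x=-2.942: |R|=0.41855 <1
  x=-2.891: |R|=0.38842 <1
  x=-2.830: |R|=0.35425 <1
  x=-4.136: |R|=1.52941 >1
  x=-3.881: |R|=1.22686 >1
Interval (-3.6667, 0).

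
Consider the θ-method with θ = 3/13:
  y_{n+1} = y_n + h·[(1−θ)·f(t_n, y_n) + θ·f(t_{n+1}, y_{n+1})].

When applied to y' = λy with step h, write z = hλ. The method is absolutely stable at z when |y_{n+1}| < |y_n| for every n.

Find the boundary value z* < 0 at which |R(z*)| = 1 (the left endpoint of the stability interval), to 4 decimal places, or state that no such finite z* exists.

z* = -3.7143.

With y'=λy (z=hλ):
  y_{n+1} = y_n + z·[10/13·y_n + 3/13·y_{n+1}] ⇒ (1 − 3/13z)y_{n+1} = (1 + 10/13z)y_n
  R(z) = (1 + 10/13z)/(1 − 3/13z).

Solve |R(x)|<1 on ℝ⁻.
x=-0.63: |R|=0.4500
R=−1: 1+10/13x = −1+3/13x ⇒ -7/13x=2 ⇒ x=2/(-7/13)=-3.7143
Confirm numerically:
  x=-3.372: |R|=0.89635 <1
  x=-3.174: |R|=0.83208 <1
  x=-3.015: |R|=0.77795 <1
  x=-2.051: |R|=0.39211 <1
  x=-4.052: |R|=1.09397 >1
  x=-4.021: |R|=1.08566 >1
So |R|<1 on (-3.7143, 0).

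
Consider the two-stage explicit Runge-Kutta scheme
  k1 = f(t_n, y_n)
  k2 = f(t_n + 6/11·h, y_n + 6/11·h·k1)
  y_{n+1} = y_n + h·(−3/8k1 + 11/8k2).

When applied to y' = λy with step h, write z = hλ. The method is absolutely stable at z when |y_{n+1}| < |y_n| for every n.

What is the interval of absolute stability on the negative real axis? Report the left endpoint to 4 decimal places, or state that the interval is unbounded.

Set f=λy, z=hλ:
  k1=λy_n ⇒ h·k1=z·y_n;  k2=λ(1+6/11z)y_n ⇒ h·k2=z(1+6/11z)y_n
  y_{n+1}/y_n = 1 − 3/8z + 11/8z(1+6/11z) = 1 + z + 3/4z²
  ⇒ R(z) = 1 + z + 3/4z².

Boundary: |R(x)|=1, x<0.
x=-0.67: |R|=0.6667
R=1: x+3/4x²=0 ⇒ x=−4/3=-1.3333; min R=1−1/(4·3/4)=0.6667>−1
Confirm numerically:
  x=-1.304: |R|=0.97131 <1
  x=-1.246: |R|=0.91839 <1
  x=-0.997: |R|=0.74851 <1
  x=-0.643: |R|=0.66709 <1
  x=-1.892: |R|=1.79275 >1
  x=-1.488: |R|=1.17261 >1
  x=-1.459: |R|=1.13751 >1
So |R|<1 on (-1.3333, 0).

(-1.3333, 0).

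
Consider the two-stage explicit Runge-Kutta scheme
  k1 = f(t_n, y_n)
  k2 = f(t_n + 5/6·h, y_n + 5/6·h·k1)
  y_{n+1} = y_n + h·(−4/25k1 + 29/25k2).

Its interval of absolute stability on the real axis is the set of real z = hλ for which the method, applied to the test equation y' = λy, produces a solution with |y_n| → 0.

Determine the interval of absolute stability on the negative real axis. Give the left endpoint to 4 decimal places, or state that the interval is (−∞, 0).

(-1.0345, 0).

Set f=λy, z=hλ:
  k1=λy_n ⇒ h·k1=z·y_n;  k2=λ(1+5/6z)y_n ⇒ h·k2=z(1+5/6z)y_n
  y_{n+1}/y_n = 1 − 4/25z + 29/25z(1+5/6z) = 1 + z + 29/30z²
  Hence R(z) = 1 + z + 29/30z².

Boundary: |R(x)|=1, x<0.
x=-0.39: |R|=0.7570
R=1: x+29/30x²=0 ⇒ x=−30/29=-1.0345; min R=1−1/(4·29/30)=0.7414>−1
Confirm numerically:
  x=-0.964: |R|=0.93432 <1
  x=-0.953: |R|=0.92494 <1
  x=-0.724: |R|=0.78270 <1
  x=-0.615: |R|=0.75062 <1
  x=-1.371: |R|=1.44599 >1
  x=-1.081: |R|=1.04861 >1
  x=-1.076: |R|=1.04318 >1
Interval (-1.0345, 0).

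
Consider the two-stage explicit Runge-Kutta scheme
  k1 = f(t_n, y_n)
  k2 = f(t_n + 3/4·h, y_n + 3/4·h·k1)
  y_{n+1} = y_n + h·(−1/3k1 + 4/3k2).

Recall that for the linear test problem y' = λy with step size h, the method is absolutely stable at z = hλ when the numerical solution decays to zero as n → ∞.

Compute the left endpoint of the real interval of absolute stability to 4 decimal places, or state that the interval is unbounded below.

left endpoint -1.0000.

On y'=λy, z=hλ:
  k1=λy_n ⇒ h·k1=z·y_n;  k2=λ(1+3/4z)y_n ⇒ h·k2=z(1+3/4z)y_n
  y_{n+1}/y_n = 1 − 1/3z + 4/3z(1+3/4z) = 1 + z + z²
  R(z) = 1 + z + z².

Boundary: |R(x)|=1, x<0.
x=-0.45: |R|=0.7525
R=1: x+1x²=0 ⇒ x=−1=-1.0000; min R=1−1/(4·1)=0.7500>−1
Confirm numerically:
  x=-0.848: |R|=0.87110 <1
  x=-0.768: |R|=0.82182 <1
  x=-0.402: |R|=0.75960 <1
  x=-1.510: |R|=1.77010 >1
  x=-1.249: |R|=1.31100 >1
  x=-1.035: |R|=1.03622 >1
So |R|<1 on (-1.0000, 0).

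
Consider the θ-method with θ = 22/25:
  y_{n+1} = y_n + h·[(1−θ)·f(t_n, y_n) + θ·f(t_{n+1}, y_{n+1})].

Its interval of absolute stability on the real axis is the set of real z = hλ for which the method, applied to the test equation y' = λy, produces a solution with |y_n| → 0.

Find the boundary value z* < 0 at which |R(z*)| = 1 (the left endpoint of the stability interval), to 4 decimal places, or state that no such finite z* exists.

(−∞, 0) — no finite endpoint.

Test eqn y'=λy, z=hλ:
  y_{n+1} = y_n + z·[3/25·y_n + 22/25·y_{n+1}] ⇒ (1 − 22/25z)y_{n+1} = (1 + 3/25z)y_n
  Hence R(z) = (1 + 3/25z)/(1 − 22/25z).

Find x<0 with |R(x)|<1.
x=-0.62: |R|=0.5989
x=-2: |R|=0.2754
x=-10: |R|=0.0204
x=-100: |R|=0.1236
θ=22/25≥1/2 ⇒ |1+3/25x|<|1−22/25x| ∀x<0 ⇒ unbounded interval.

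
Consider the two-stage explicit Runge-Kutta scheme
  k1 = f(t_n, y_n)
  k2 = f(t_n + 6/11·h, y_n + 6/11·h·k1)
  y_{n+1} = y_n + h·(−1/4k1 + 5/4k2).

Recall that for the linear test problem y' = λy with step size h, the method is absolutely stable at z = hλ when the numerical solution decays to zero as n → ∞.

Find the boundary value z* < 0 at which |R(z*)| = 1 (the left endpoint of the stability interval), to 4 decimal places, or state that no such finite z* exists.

Set f=λy, z=hλ:
  k1=λy_n ⇒ h·k1=z·y_n;  k2=λ(1+6/11z)y_n ⇒ h·k2=z(1+6/11z)y_n
  y_{n+1}/y_n = 1 − 1/4z + 5/4z(1+6/11z) = 1 + z + 15/22z²
  Hence R(z) = 1 + z + 15/22z².

Boundary: |R(x)|=1, x<0.
x=-0.58: |R|=0.6494
R=1: x+15/22x²=0 ⇒ x=−22/15=-1.4667; min R=1−1/(4·15/22)=0.6333>−1
Confirm numerically:
  x=-1.315: |R|=0.86402 <1
  x=-1.307: |R|=0.85772 <1
  x=-1.195: |R|=0.77865 <1
  x=-1.064: |R|=0.70788 <1
  x=-1.965: |R|=1.66765 >1
  x=-1.929: |R|=1.60807 >1
  x=-1.911: |R|=1.57895 >1
Stable set (-1.4667, 0).

z* = -1.4667.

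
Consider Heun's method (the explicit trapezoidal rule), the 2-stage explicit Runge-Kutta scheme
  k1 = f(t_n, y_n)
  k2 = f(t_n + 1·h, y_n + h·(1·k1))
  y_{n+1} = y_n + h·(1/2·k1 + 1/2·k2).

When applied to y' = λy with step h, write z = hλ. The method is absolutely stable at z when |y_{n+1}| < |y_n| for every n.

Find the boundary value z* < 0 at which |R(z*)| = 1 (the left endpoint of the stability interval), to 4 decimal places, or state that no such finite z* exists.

Set f=λy, z=hλ:
  order 2, 2-stage ⇒ R(z)=1+z+z^2/2
  (e.g. R(-1.62)=0.69220, |R|=0.69220)

Solve |R(x)|<1 on ℝ⁻.
x=-1.62: |R|=0.6922
|R(-2.19)|=1.2080 |R(-1.54)|=0.6458 |R(-1.23)|=0.5264
Bisect:
  x_lo=-2.6925 |R|=1.9322  x_hi=-0.3141 |R|=0.7352
  mid=-1.50330 |R|=0.62666 →hi
  mid=-2.09789 |R|=1.10268 →lo
  mid=-1.80060 |R|=0.82048 →hi
  mid=-1.94924 |R|=0.95053 →hi
  mid=-2.02357 |R|=1.02384 →lo
  mid=-1.98640 |R|=0.98650 →hi
  mid=-2.00499 |R|=1.00500 →lo
  ...
  [-2.00005,-1.99990] ⇒ x*=-2.0000
So |R|<1 on (-2.0000, 0).

left endpoint -2.0000.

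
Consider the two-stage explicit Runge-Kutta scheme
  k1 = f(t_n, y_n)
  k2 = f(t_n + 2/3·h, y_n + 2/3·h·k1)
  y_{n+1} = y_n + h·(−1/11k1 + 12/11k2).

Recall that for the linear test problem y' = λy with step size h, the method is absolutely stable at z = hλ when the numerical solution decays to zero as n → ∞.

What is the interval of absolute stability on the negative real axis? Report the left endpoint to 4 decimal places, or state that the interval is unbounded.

(-1.3750, 0).

Test eqn y'=λy, z=hλ:
  k1=λy_n ⇒ h·k1=z·y_n;  k2=λ(1+2/3z)y_n ⇒ h·k2=z(1+2/3z)y_n
  y_{n+1}/y_n = 1 − 1/11z + 12/11z(1+2/3z) = 1 + z + 8/11z²
  R(z) = 1 + z + 8/11z².

Solve |R(x)|<1 on ℝ⁻.
x=-0.71: |R|=0.6566
R=1: x+8/11x²=0 ⇒ x=−11/8=-1.3750; min R=1−1/(4·8/11)=0.6562>−1
Confirm numerically:
  x=-1.012: |R|=0.73283 <1
  x=-0.991: |R|=0.72324 <1
  x=-0.659: |R|=0.65684 <1
  x=-1.901: |R|=1.72722 >1
  x=-1.810: |R|=1.57262 >1
  x=-1.746: |R|=1.47110 >1
Stable set (-1.3750, 0).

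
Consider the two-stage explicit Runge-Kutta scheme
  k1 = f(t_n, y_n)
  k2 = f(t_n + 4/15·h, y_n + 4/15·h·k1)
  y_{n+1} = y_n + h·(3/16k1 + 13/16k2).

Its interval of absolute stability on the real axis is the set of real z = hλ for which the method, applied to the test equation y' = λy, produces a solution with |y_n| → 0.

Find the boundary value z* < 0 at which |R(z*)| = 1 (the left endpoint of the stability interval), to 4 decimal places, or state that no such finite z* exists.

left endpoint -4.6154.

With y'=λy (z=hλ):
  k1=λy_n ⇒ h·k1=z·y_n;  k2=λ(1+4/15z)y_n ⇒ h·k2=z(1+4/15z)y_n
  y_{n+1}/y_n = 1 + 3/16z + 13/16z(1+4/15z) = 1 + z + 13/60z²
  ⇒ R(z) = 1 + z + 13/60z².

Find x<0 with |R(x)|<1.
x=-1.59: |R|=0.0422
R=1: x+13/60x²=0 ⇒ x=−60/13=-4.6154; min R=1−1/(4·13/60)=-0.1538>−1
Confirm numerically:
  x=-4.136: |R|=0.57041 <1
  x=-3.422: |R|=0.11518 <1
  x=-2.559: |R|=0.14016 <1
  x=-5.144: |R|=1.58916 >1
  x=-4.642: |R|=1.02677 >1
Interval (-4.6154, 0).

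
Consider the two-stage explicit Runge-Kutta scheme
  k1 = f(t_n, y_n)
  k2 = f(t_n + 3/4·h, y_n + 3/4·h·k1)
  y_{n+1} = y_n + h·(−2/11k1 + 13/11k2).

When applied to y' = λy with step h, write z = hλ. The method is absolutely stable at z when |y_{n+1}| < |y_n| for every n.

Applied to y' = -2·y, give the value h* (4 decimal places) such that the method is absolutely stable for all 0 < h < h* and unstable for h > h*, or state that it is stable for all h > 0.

Set f=λy, z=hλ:
  k1=λy_n ⇒ h·k1=z·y_n;  k2=λ(1+3/4z)y_n ⇒ h·k2=z(1+3/4z)y_n
  y_{n+1}/y_n = 1 − 2/11z + 13/11z(1+3/4z) = 1 + z + 39/44z²
  Hence R(z) = 1 + z + 39/44z².

Solve |R(x)|<1 on ℝ⁻.
x=-0.6: |R|=0.7191
R=1: x+39/44x²=0 ⇒ x=−44/39=-1.1282; min R=1−1/(4·39/44)=0.7179>−1
Confirm numerically:
  x=-1.023: |R|=0.90461 <1
  x=-0.830: |R|=0.78062 <1
  x=-0.477: |R|=0.72467 <1
  x=-1.646: |R|=1.75544 >1
  x=-1.265: |R|=1.15338 >1
So |R|<1 on (-1.1282, 0).

(-1.1282,0); λ=-2 ⇒ h* = (44/39)/2 = 0.5641.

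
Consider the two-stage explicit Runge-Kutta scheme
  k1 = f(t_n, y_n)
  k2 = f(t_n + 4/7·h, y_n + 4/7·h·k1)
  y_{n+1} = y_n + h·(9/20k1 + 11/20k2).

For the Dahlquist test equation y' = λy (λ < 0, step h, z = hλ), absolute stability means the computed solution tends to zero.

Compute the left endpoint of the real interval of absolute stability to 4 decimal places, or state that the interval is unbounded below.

z* = -3.1818.

Set f=λy, z=hλ:
  k1=λy_n ⇒ h·k1=z·y_n;  k2=λ(1+4/7z)y_n ⇒ h·k2=z(1+4/7z)y_n
  y_{n+1}/y_n = 1 + 9/20z + 11/20z(1+4/7z) = 1 + z + 11/35z²
  R(z) = 1 + z + 11/35z².

Find x<0 with |R(x)|<1.
x=-1.09: |R|=0.2834
R=1: x+11/35x²=0 ⇒ x=−35/11=-3.1818; min R=1−1/(4·11/35)=0.2045>−1
Confirm numerically:
  x=-2.654: |R|=0.55974 <1
  x=-2.540: |R|=0.48765 <1
  x=-2.469: |R|=0.44687 <1
  x=-3.765: |R|=1.69007 >1
  x=-3.597: |R|=1.46936 >1
  x=-3.545: |R|=1.40464 >1
Stable set (-3.1818, 0).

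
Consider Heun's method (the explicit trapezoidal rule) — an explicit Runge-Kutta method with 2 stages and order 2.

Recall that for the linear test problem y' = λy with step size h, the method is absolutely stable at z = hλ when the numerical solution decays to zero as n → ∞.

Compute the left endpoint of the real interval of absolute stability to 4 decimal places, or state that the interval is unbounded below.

Set f=λy, z=hλ:
  order 2, 2-stage ⇒ R(z)=1+z+z^2/2
  (e.g. R(-0.67)=0.55445, |R|=0.55445)

Find x<0 with |R(x)|<1.
x=-0.67: |R|=0.5544
|R(-1.21)|=0.5221 |R(-0.57)|=0.5924 |R(-0.51)|=0.6200
Bisect:
  x_lo=-2.3400 |R|=1.3978  x_hi=-0.1073 |R|=0.8985
  mid=-1.22366 |R|=0.52501 →hi
  mid=-1.78185 |R|=0.80564 →hi
  mid=-2.06094 |R|=1.06280 →lo
  mid=-1.92139 |R|=0.92448 →hi
  mid=-1.99117 |R|=0.99121 →hi
  mid=-2.02605 |R|=1.02639 →lo
  mid=-2.00861 |R|=1.00865 →lo
  mid=-1.99989 |R|=0.99989 →hi
  mid=-2.00425 |R|=1.00426 →lo
  mid=-2.00207 |R|=1.00207 →lo
  ...
  [-2.00003,-1.99989] ⇒ x*=-2.0000
So |R|<1 on (-2.0000, 0).

left endpoint -2.0000.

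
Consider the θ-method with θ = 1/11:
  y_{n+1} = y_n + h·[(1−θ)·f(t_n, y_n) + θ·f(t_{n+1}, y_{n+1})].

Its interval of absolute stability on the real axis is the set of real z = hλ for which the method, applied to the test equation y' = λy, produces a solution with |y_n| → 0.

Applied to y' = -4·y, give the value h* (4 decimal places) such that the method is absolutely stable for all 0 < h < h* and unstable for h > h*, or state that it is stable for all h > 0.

On y'=λy, z=hλ:
  y_{n+1} = y_n + z·[10/11·y_n + 1/11·y_{n+1}] ⇒ (1 − 1/11z)y_{n+1} = (1 + 10/11z)y_n
  Hence R(z) = (1 + 10/11z)/(1 − 1/11z).

Boundary: |R(x)|=1, x<0.
x=-0.9: |R|=0.1681
R=−1: 1+10/11x = −1+1/11x ⇒ -9/11x=2 ⇒ x=2/(-9/11)=-2.4444
Confirm numerically:
  x=-2.058: |R|=0.73365 <1
  x=-1.896: |R|=0.61725 <1
  x=-1.270: |R|=0.13855 <1
  x=-1.114: |R|=0.01156 <1
  x=-2.873: |R|=1.27802 >1
  x=-2.766: |R|=1.21023 >1
  x=-2.677: |R|=1.15303 >1
Interval (-2.4444, 0).

(-2.4444,0); λ=-4 ⇒ h* = (22/9)/4 = 0.6111.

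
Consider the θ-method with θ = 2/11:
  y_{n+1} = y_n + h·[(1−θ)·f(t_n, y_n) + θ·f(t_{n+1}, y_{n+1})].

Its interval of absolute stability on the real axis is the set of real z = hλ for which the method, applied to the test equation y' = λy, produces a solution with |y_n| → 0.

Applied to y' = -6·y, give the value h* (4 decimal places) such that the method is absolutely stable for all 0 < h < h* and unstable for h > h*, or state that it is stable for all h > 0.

Test eqn y'=λy, z=hλ:
  y_{n+1} = y_n + z·[9/11·y_n + 2/11·y_{n+1}] ⇒ (1 − 2/11z)y_{n+1} = (1 + 9/11z)y_n
  Hence R(z) = (1 + 9/11z)/(1 − 2/11z).

Boundary: |R(x)|=1, x<0.
x=-0.78: |R|=0.3169
R=−1: 1+9/11x = −1+2/11x ⇒ -7/11x=2 ⇒ x=2/(-7/11)=-3.1429
Confirm numerically:
  x=-3.082: |R|=0.97518 <1
  x=-2.708: |R|=0.81457 <1
  x=-1.971: |R|=0.45101 <1
  x=-1.867: |R|=0.39385 <1
  x=-3.413: |R|=1.10608 >1
  x=-3.170: |R|=1.01096 >1
So |R|<1 on (-3.1429, 0).

(-3.1429,0); λ=-6 ⇒ h* = (22/7)/6 = 0.5238.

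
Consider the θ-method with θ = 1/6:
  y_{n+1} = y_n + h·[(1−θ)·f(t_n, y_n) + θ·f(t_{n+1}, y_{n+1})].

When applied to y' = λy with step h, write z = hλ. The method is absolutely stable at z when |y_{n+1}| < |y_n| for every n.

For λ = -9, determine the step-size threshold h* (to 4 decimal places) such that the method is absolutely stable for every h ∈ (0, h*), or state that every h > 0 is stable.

On y'=λy, z=hλ:
  y_{n+1} = y_n + z·[5/6·y_n + 1/6·y_{n+1}] ⇒ (1 − 1/6z)y_{n+1} = (1 + 5/6z)y_n
  Hence R(z) = (1 + 5/6z)/(1 − 1/6z).

Boundary: |R(x)|=1, x<0.
x=-0.5: |R|=0.5385
R=−1: 1+5/6x = −1+1/6x ⇒ -2/3x=2 ⇒ x=2/(-2/3)=-3.0000
Confirm numerically:
  x=-2.613: |R|=0.82027 <1
  x=-2.380: |R|=0.70406 <1
  x=-2.190: |R|=0.60440 <1
  x=-3.547: |R|=1.22918 >1
  x=-3.435: |R|=1.18442 >1
  x=-3.388: |R|=1.16532 >1
So |R|<1 on (-3.0000, 0).

(-3.0000,0); λ=-9 ⇒ h* = (3)/9 = 0.3333.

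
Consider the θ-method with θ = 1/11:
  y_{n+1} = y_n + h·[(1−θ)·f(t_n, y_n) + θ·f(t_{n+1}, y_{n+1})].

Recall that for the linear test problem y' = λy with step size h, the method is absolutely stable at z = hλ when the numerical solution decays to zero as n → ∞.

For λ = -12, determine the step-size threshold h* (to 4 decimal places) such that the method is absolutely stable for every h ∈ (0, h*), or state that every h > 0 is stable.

On y'=λy, z=hλ:
  y_{n+1} = y_n + z·[10/11·y_n + 1/11·y_{n+1}] ⇒ (1 − 1/11z)y_{n+1} = (1 + 10/11z)y_n
  ⇒ R(z) = (1 + 10/11z)/(1 − 1/11z).

Solve |R(x)|<1 on ℝ⁻.
x=-0.55: |R|=0.4762
R=−1: 1+10/11x = −1+1/11x ⇒ -9/11x=2 ⇒ x=2/(-9/11)=-2.4444
Confirm numerically:
  x=-2.246: |R|=0.86517 <1
  x=-2.025: |R|=0.71017 <1
  x=-1.540: |R|=0.35088 <1
  x=-2.874: |R|=1.27865 >1
  x=-2.601: |R|=1.10360 >1
  x=-2.526: |R|=1.05427 >1
So |R|<1 on (-2.4444, 0).

(-2.4444,0); λ=-12 ⇒ h* = (22/9)/12 = 0.2037.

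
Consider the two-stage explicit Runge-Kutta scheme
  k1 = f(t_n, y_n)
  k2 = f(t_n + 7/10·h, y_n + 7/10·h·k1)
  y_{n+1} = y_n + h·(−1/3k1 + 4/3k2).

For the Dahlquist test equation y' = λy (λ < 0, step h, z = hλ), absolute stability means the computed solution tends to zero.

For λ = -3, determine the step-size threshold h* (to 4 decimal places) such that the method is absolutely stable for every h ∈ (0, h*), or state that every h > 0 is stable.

(-1.0714,0); λ=-3 ⇒ h* = (15/14)/3 = 0.3571.

With y'=λy (z=hλ):
  k1=λy_n ⇒ h·k1=z·y_n;  k2=λ(1+7/10z)y_n ⇒ h·k2=z(1+7/10z)y_n
  y_{n+1}/y_n = 1 − 1/3z + 4/3z(1+7/10z) = 1 + z + 14/15z²
  R(z) = 1 + z + 14/15z².

Solve |R(x)|<1 on ℝ⁻.
x=-0.5: |R|=0.7333
R=1: x+14/15x²=0 ⇒ x=−15/14=-1.0714; min R=1−1/(4·14/15)=0.7321>−1
Confirm numerically:
  x=-1.050: |R|=0.97900 <1
  x=-1.008: |R|=0.94033 <1
  x=-0.696: |R|=0.75612 <1
  x=-1.402: |R|=1.43256 >1
  x=-1.258: |R|=1.21906 >1
Stable set (-1.0714, 0).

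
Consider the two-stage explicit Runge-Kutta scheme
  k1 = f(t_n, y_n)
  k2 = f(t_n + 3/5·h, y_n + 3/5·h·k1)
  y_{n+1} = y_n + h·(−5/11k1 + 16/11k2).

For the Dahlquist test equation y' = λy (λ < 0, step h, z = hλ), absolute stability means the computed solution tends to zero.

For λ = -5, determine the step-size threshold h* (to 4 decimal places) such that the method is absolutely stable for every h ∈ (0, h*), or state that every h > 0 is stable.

Set f=λy, z=hλ:
  k1=λy_n ⇒ h·k1=z·y_n;  k2=λ(1+3/5z)y_n ⇒ h·k2=z(1+3/5z)y_n
  y_{n+1}/y_n = 1 − 5/11z + 16/11z(1+3/5z) = 1 + z + 48/55z²
  so R(z) = 1 + z + 48/55z².

Find x<0 with |R(x)|<1.
x=-0.68: |R|=0.7235
R=1: x+48/55x²=0 ⇒ x=−55/48=-1.1458; min R=1−1/(4·48/55)=0.7135>−1
Confirm numerically:
  x=-0.704: |R|=0.72854 <1
  x=-0.642: |R|=0.71771 <1
  x=-0.624: |R|=0.71582 <1
  x=-0.532: |R|=0.71500 <1
  x=-1.550: |R|=1.54673 >1
  x=-1.392: |R|=1.29905 >1
  x=-1.390: |R|=1.29620 >1
Interval (-1.1458, 0).

(-1.1458,0); λ=-5 ⇒ h* = (55/48)/5 = 0.2292.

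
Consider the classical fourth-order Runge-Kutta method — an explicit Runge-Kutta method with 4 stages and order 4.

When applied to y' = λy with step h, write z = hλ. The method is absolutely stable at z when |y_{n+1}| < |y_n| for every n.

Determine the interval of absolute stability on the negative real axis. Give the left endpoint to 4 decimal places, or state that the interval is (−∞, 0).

Test eqn y'=λy, z=hλ:
  order 4, 4-stage ⇒ R(z)=1+z+z^2/2+z^3/6+z^4/24
  (e.g. R(-0.48)=0.61898, |R|=0.61898)

Find x<0 with |R(x)|<1.
x=-0.48: |R|=0.6190
|R(-3.12)|=1.6336 |R(-2.46)|=0.6106 |R(-1.5)|=0.2734
Bisect:
  x_lo=-3.4951 |R|=2.7145  x_hi=-0.1130 |R|=0.8931
  mid=-1.80406 |R|=0.28602 →hi
  mid=-2.64956 |R|=0.81392 →hi
  mid=-3.07232 |R|=1.52630 →lo
  mid=-2.86094 |R|=1.12017 →lo
  mid=-2.75525 |R|=0.95564 →hi
  mid=-2.80810 |R|=1.03493 →lo
  mid=-2.78167 |R|=0.99456 →hi
  mid=-2.79489 |R|=1.01456 →lo
  ...
  [-2.78539,-2.78518] ⇒ x*=-2.7853
So |R|<1 on (-2.7853, 0).

z∈(-2.7853,0).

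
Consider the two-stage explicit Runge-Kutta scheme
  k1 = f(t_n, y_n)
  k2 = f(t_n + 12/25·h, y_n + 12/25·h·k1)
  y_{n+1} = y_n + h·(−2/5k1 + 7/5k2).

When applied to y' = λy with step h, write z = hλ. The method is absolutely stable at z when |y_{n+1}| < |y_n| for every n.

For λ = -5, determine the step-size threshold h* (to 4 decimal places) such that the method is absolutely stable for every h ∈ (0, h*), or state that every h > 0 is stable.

With y'=λy (z=hλ):
  k1=λy_n ⇒ h·k1=z·y_n;  k2=λ(1+12/25z)y_n ⇒ h·k2=z(1+12/25z)y_n
  y_{n+1}/y_n = 1 − 2/5z + 7/5z(1+12/25z) = 1 + z + 84/125z²
  Hence R(z) = 1 + z + 84/125z².

Solve |R(x)|<1 on ℝ⁻.
x=-0.92: |R|=0.6488
R=1: x+84/125x²=0 ⇒ x=−125/84=-1.4881; min R=1−1/(4·84/125)=0.6280>−1
Confirm numerically:
  x=-1.304: |R|=0.83868 <1
  x=-1.217: |R|=0.77829 <1
  x=-1.191: |R|=0.76222 <1
  x=-1.060: |R|=0.69506 <1
  x=-1.967: |R|=1.63303 >1
  x=-1.959: |R|=1.61992 >1
  x=-1.769: |R|=1.33393 >1
Interval (-1.4881, 0).

(-1.4881,0); λ=-5 ⇒ h* = (125/84)/5 = 0.2976.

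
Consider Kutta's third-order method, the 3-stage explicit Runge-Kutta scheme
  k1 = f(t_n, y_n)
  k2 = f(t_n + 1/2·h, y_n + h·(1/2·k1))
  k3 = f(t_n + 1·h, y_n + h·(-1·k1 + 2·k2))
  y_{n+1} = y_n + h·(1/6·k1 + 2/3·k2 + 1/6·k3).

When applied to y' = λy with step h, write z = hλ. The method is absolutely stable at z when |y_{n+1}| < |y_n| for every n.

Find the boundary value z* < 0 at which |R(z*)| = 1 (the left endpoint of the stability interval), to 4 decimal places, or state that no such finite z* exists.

left endpoint -2.5127.

Set f=λy, z=hλ:
  order 3, 3-stage ⇒ R(z)=1+z+z^2/2+z^3/6
  (e.g. R(-0.71)=0.48240, |R|=0.48240)

Solve |R(x)|<1 on ℝ⁻.
x=-0.71: |R|=0.4824
|R(-1.9)|=0.2382 |R(-1.14)|=0.2629 |R(-1.03)|=0.3183
Bisect:
  x_lo=-2.9457 |R|=1.8673  x_hi=-0.1768 |R|=0.8379
  mid=-1.56128 |R|=0.02322 →hi
  mid=-2.25351 |R|=0.62169 →hi
  mid=-2.59963 |R|=1.14867 →lo
  mid=-2.42657 |R|=0.86382 →hi
  mid=-2.51310 |R|=1.00058 →lo
  mid=-2.46983 |R|=0.93083 →hi
  mid=-2.49147 |R|=0.96535 →hi
  ...
  [-2.51276,-2.51259] ⇒ x*=-2.5127
Stable set (-2.5127, 0).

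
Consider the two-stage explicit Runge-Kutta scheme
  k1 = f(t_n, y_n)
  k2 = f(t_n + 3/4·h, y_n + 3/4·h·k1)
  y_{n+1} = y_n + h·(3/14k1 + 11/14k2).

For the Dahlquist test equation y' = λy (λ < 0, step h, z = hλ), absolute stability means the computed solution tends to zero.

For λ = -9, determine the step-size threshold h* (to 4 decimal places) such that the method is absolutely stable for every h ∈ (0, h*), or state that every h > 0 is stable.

(-1.6970,0); λ=-9 ⇒ h* = (56/33)/9 = 0.1886.

Test eqn y'=λy, z=hλ:
  k1=λy_n ⇒ h·k1=z·y_n;  k2=λ(1+3/4z)y_n ⇒ h·k2=z(1+3/4z)y_n
  y_{n+1}/y_n = 1 + 3/14z + 11/14z(1+3/4z) = 1 + z + 33/56z²
  ⇒ R(z) = 1 + z + 33/56z².

Solve |R(x)|<1 on ℝ⁻.
x=-1.51: |R|=0.8336
R=1: x+33/56x²=0 ⇒ x=−56/33=-1.6970; min R=1−1/(4·33/56)=0.5758>−1
Confirm numerically:
  x=-1.281: |R|=0.68599 <1
  x=-0.871: |R|=0.57606 <1
  x=-0.820: |R|=0.57624 <1
  x=-2.068: |R|=1.45215 >1
  x=-2.056: |R|=1.43499 >1
  x=-1.911: |R|=1.24102 >1
Stable set (-1.6970, 0).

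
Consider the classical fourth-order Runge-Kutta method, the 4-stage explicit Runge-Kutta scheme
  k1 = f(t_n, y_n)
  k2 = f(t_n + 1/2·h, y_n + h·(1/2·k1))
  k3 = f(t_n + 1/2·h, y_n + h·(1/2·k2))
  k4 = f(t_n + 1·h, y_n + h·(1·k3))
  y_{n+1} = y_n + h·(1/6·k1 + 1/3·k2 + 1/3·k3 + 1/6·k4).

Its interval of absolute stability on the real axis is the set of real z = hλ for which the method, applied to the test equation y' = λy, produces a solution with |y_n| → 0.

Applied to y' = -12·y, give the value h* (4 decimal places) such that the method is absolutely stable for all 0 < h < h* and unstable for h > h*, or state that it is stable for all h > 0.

On y'=λy, z=hλ:
  order 4, 4-stage ⇒ R(z)=1+z+z^2/2+z^3/6+z^4/24
  (e.g. R(-0.59)=0.55487, |R|=0.55487)

Solve |R(x)|<1 on ℝ⁻.
x=-0.59: |R|=0.5549
|R(-2.27)|=0.4633 |R(-1.66)|=0.2718 |R(-1.38)|=0.2853
Bisect:
  x_lo=-3.2777 |R|=2.0341  x_hi=-0.3892 |R|=0.6776
  mid=-1.83346 |R|=0.29095 →hi
  mid=-2.55557 |R|=0.70540 →hi
  mid=-2.91663 |R|=1.21675 →lo
  mid=-2.73610 |R|=0.92833 →hi
  mid=-2.82636 |R|=1.06371 →lo
  mid=-2.78123 |R|=0.99389 →hi
  mid=-2.80380 |R|=1.02826 →lo
  mid=-2.79251 |R|=1.01094 →lo
  mid=-2.78687 |R|=1.00238 →lo
  mid=-2.78405 |R|=0.99813 →hi
  ...
  [-2.78546,-2.78529] ⇒ x*=-2.7853
Interval (-2.7853, 0).

(-2.7853,0); λ=-12 ⇒ h* = 0.2321.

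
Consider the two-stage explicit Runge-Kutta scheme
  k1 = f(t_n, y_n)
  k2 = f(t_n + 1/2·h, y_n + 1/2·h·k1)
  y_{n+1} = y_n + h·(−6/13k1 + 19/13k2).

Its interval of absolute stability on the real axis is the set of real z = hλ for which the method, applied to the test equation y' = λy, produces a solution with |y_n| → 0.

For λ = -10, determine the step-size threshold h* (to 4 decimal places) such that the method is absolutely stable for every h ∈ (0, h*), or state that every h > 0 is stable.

(-1.3684,0); λ=-10 ⇒ h* = (26/19)/10 = 0.1368.

With y'=λy (z=hλ):
  k1=λy_n ⇒ h·k1=z·y_n;  k2=λ(1+1/2z)y_n ⇒ h·k2=z(1+1/2z)y_n
  y_{n+1}/y_n = 1 − 6/13z + 19/13z(1+1/2z) = 1 + z + 19/26z²
  ⇒ R(z) = 1 + z + 19/26z².

Solve |R(x)|<1 on ℝ⁻.
x=-0.4: |R|=0.7169
R=1: x+19/26x²=0 ⇒ x=−26/19=-1.3684; min R=1−1/(4·19/26)=0.6579>−1
Confirm numerically:
  x=-0.867: |R|=0.68231 <1
  x=-0.815: |R|=0.67040 <1
  x=-0.644: |R|=0.65908 <1
  x=-1.951: |R|=1.83060 >1
  x=-1.766: |R|=1.51309 >1
Interval (-1.3684, 0).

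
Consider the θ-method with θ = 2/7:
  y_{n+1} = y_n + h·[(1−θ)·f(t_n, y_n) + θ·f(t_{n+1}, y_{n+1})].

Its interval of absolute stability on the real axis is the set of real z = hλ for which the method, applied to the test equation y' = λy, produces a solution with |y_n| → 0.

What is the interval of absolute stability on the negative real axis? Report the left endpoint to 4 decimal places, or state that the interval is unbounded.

(-4.6667, 0).

On y'=λy, z=hλ:
  y_{n+1} = y_n + z·[5/7·y_n + 2/7·y_{n+1}] ⇒ (1 − 2/7z)y_{n+1} = (1 + 5/7z)y_n
  R(z) = (1 + 5/7z)/(1 − 2/7z).

Need |R(x)|<1, x<0.
x=-0.37: |R|=0.6654
R=−1: 1+5/7x = −1+2/7x ⇒ -3/7x=2 ⇒ x=2/(-3/7)=-4.6667
Confirm numerically:
  x=-3.539: |R|=0.75970 <1
  x=-3.267: |R|=0.68974 <1
  x=-2.711: |R|=0.52769 <1
  x=-5.232: |R|=1.09711 >1
  x=-4.858: |R|=1.03434 >1
So |R|<1 on (-4.6667, 0).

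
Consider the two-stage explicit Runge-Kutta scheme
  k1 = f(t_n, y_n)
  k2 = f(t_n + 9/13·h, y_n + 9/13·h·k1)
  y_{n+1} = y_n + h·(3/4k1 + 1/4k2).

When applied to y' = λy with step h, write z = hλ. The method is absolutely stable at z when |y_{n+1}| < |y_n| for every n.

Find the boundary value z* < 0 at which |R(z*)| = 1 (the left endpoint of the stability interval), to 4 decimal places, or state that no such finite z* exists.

left endpoint -5.7778.

With y'=λy (z=hλ):
  k1=λy_n ⇒ h·k1=z·y_n;  k2=λ(1+9/13z)y_n ⇒ h·k2=z(1+9/13z)y_n
  y_{n+1}/y_n = 1 + 3/4z + 1/4z(1+9/13z) = 1 + z + 9/52z²
  Hence R(z) = 1 + z + 9/52z².

Solve |R(x)|<1 on ℝ⁻.
x=-0.52: |R|=0.5268
R=1: x+9/52x²=0 ⇒ x=−52/9=-5.7778; min R=1−1/(4·9/52)=-0.4444>−1
Confirm numerically:
  x=-3.517: |R|=0.37616 <1
  x=-3.205: |R|=0.42715 <1
  x=-2.536: |R|=0.42289 <1
  x=-5.898: |R|=1.12272 >1
  x=-5.876: |R|=1.09989 >1
Stable set (-5.7778, 0).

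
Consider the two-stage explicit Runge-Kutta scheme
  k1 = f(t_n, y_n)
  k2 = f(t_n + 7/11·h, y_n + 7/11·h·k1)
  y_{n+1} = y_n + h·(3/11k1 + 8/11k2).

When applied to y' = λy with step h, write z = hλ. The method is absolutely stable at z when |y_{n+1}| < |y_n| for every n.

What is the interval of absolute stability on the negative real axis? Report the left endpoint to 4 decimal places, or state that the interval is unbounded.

z∈(-2.1607,0).

On y'=λy, z=hλ:
  k1=λy_n ⇒ h·k1=z·y_n;  k2=λ(1+7/11z)y_n ⇒ h·k2=z(1+7/11z)y_n
  y_{n+1}/y_n = 1 + 3/11z + 8/11z(1+7/11z) = 1 + z + 56/121z²
  Hence R(z) = 1 + z + 56/121z².

Solve |R(x)|<1 on ℝ⁻.
x=-1.09: |R|=0.4599
R=1: x+56/121x²=0 ⇒ x=−121/56=-2.1607; min R=1−1/(4·56/121)=0.4598>−1
Confirm numerically:
  x=-1.961: |R|=0.81875 <1
  x=-1.564: |R|=0.56808 <1
  x=-1.376: |R|=0.50027 <1
  x=-1.082: |R|=0.45982 <1
  x=-2.718: |R|=1.70102 >1
  x=-2.217: |R|=1.05775 >1
So |R|<1 on (-2.1607, 0).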